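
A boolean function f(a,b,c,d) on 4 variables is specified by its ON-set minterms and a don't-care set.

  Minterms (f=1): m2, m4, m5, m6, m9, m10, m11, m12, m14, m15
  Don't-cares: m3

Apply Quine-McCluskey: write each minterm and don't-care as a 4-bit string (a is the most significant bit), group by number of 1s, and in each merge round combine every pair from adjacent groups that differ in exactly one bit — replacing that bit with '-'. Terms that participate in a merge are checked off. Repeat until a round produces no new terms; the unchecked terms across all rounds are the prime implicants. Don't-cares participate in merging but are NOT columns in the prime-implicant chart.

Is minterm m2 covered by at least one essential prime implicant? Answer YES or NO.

Round 0: 0010✓ 0011✓ 0100✓ 0101✓ 0110✓ 1001✓ 1010✓ 1011✓ 1100✓ 1110✓ 1111✓
Round 1: -010✓ -011✓ -100✓ -110✓ 0-10✓ 001-✓ 01-0✓ 010- 1-10✓ 1-11✓ 10-1 101-✓ 11-0✓ 111-✓
Round 2: --10 -01- -1-0 1-1-
PIs = {--10, -01-, -1-0, 010-, 1-1-, 10-1}
Coverage chart:
  m2: --10,-01-
  m4: -1-0,010-
  m5: 010- ←essential
  m6: --10,-1-0
  m9: 10-1 ←essential
  m10: --10,-01-,1-1-
  m11: -01-,1-1-,10-1
  m12: -1-0 ←essential
  m14: --10,-1-0,1-1-
  m15: 1-1- ←essential
Essential: -1-0, 010-, 1-1-, 10-1

NO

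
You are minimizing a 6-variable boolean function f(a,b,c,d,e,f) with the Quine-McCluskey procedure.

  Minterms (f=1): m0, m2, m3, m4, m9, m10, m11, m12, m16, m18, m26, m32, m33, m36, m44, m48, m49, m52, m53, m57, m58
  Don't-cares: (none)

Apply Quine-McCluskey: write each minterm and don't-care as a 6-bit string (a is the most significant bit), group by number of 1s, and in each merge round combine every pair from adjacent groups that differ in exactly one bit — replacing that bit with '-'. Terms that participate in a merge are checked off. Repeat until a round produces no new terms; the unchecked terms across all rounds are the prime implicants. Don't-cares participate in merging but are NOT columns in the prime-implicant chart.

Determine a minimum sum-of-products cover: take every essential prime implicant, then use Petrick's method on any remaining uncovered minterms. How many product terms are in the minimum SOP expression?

[col 0] 000000*, 000010*, 000011*, 000100*, 001001*, 001010*, 001011*, 001100*, 010000*, 010010*, 011010*, 100000*, 100001*, 100100*, 101100*, 110000*, 110001*, 110100*, 110101*, 111001*, 111010*
[col 1] -00000*, -00100*, -01100*, -10000*, -11010, 0-0000*, 0-0010*, 0-1010*, 00-010*, 00-011*, 00-100*, 000-00*, 0000-0*, 00001-*, 0010-1, 00101-*, 01-010*, 0100-0*, 1-0000*, 1-0001*, 1-0100*, 10-100*, 100-00*, 10000-*, 11-001, 110-00*, 110-01*, 11000-*, 11010-*
[col 2] --0000, -0-100, -00-00, 0--010, 0-00-0, 00-01-, 1-0-00, 1-000-, 110-0-
Prime implicants: --0000, -0-100, -00-00, -11010, 0--010, 0-00-0, 00-01-, 0010-1, 1-0-00, 1-000-, 11-001, 110-0-
PI chart (minterm → PIs covering it):
  0 | --0000,-00-00,0-00-0
  2 | 0--010,0-00-0,00-01-
  3 | 00-01-  (sole → essential)
  4 | -0-100,-00-00
  9 | 0010-1  (sole → essential)
  10 | 0--010,00-01-
  11 | 00-01-,0010-1
  12 | -0-100  (sole → essential)
  16 | --0000,0-00-0
  18 | 0--010,0-00-0
  26 | -11010,0--010
  32 | --0000,-00-00,1-0-00,1-000-
  33 | 1-000-  (sole → essential)
  36 | -0-100,-00-00,1-0-00
  44 | -0-100  (sole → essential)
  48 | --0000,1-0-00,1-000-,110-0-
  49 | 1-000-,11-001,110-0-
  52 | 1-0-00,110-0-
  53 | 110-0-  (sole → essential)
  57 | 11-001  (sole → essential)
  58 | -11010  (sole → essential)
Essential prime implicants: -0-100, -11010, 00-01-, 0010-1, 1-000-, 11-001, 110-0-
Petrick residual → 0-00-0
Minimum SOP uses 8 PIs: b'de'f' + bcd'ef' + a'c'd'f' + a'b'd'e + a'b'cd'f + ac'd'e' + abd'e'f + abc'e'

8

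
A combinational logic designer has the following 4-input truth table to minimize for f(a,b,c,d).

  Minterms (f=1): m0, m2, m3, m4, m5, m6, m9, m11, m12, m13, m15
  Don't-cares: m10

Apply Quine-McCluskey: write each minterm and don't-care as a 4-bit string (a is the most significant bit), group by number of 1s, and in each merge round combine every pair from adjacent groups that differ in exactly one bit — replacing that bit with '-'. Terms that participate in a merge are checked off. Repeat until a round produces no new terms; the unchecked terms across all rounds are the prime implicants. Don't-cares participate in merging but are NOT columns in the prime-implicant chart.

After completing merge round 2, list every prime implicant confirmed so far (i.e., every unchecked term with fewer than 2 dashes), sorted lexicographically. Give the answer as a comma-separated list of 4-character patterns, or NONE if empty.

[col 0] 0000*, 0010*, 0011*, 0100*, 0101*, 0110*, 1001*, 1010*, 1011*, 1100*, 1101*, 1111*
[col 1] -010*, -011*, -100*, -101*, 0-00*, 0-10*, 00-0*, 001-*, 01-0*, 010-*, 1-01*, 1-11*, 10-1*, 101-*, 11-1*, 110-*
[col 2] -01-, -10-, 0--0, 1--1
Prime implicants: -01-, -10-, 0--0, 1--1

NONE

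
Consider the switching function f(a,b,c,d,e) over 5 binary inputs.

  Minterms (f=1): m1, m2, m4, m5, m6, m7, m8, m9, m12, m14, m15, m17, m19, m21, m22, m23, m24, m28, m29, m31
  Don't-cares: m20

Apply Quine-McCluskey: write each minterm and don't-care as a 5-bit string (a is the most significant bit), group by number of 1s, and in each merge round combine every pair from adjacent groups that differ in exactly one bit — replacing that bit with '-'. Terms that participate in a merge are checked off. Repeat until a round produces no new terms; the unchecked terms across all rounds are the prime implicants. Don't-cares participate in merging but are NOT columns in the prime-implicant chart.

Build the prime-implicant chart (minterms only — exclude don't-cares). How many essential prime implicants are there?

4

Round 0: 00001✓ 00010✓ 00100✓ 00101✓ 00110✓ 00111✓ 01000✓ 01001✓ 01100✓ 01110✓ 01111✓ 10001✓ 10011✓ 10100✓ 10101✓ 10110✓ 10111✓ 11000✓ 11100✓ 11101✓ 11111✓
Round 1: -0001✓ -0100✓ -0101✓ -0110✓ -0111✓ -1000✓ -1100✓ -1111✓ 0-001 0-100✓ 0-110✓ 0-111✓ 00-01✓ 00-10 001-0✓ 001-1✓ 0010-✓ 0011-✓ 01-00✓ 0100- 011-0✓ 0111-✓ 1-100✓ 1-101✓ 1-111✓ 10-01✓ 10-11✓ 100-1✓ 101-0✓ 101-1✓ 1010-✓ 1011-✓ 11-00✓ 111-1✓ 1110-✓
Round 2: --100 --111 -0-01 -01-0✓ -01-1✓ -010-✓ -011-✓ -1-00 0-1-0 0-11- 001--✓ 1-1-1 1-10- 10--1 101--✓
Round 3: -01--
PIs = {--100, --111, -0-01, -01--, -1-00, 0-001, 0-1-0, 0-11-, 00-10, 0100-, 1-1-1, 1-10-, 10--1}
Coverage chart:
  m1: -0-01,0-001
  m2: 00-10 ←essential
  m4: --100,-01--,0-1-0
  m5: -0-01,-01--
  m6: -01--,0-1-0,0-11-,00-10
  m7: --111,-01--,0-11-
  m8: -1-00,0100-
  m9: 0-001,0100-
  m12: --100,-1-00,0-1-0
  m14: 0-1-0,0-11-
  m15: --111,0-11-
  m17: -0-01,10--1
  m19: 10--1 ←essential
  m21: -0-01,-01--,1-1-1,1-10-,10--1
  m22: -01-- ←essential
  m23: --111,-01--,1-1-1,10--1
  m24: -1-00 ←essential
  m28: --100,-1-00,1-10-
  m29: 1-1-1,1-10-
  m31: --111,1-1-1
Essential: -01--, -1-00, 00-10, 10--1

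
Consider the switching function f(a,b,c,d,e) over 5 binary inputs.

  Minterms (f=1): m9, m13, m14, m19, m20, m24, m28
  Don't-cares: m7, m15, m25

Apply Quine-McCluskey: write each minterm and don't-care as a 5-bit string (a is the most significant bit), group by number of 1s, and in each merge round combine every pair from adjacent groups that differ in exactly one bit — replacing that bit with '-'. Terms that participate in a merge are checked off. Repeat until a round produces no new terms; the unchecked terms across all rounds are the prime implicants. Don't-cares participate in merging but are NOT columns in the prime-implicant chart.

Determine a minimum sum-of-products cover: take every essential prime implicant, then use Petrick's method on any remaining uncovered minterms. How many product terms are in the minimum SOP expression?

5

[col 0] 00111*, 01001*, 01101*, 01110*, 01111*, 10011, 10100*, 11000*, 11001*, 11100*
[col 1] -1001, 0-111, 01-01, 011-1, 0111-, 1-100, 11-00, 1100-
Prime implicants: -1001, 0-111, 01-01, 011-1, 0111-, 1-100, 10011, 11-00, 1100-
PI chart (minterm → PIs covering it):
  9 | -1001,01-01
  13 | 01-01,011-1
  14 | 0111-  (sole → essential)
  19 | 10011  (sole → essential)
  20 | 1-100  (sole → essential)
  24 | 11-00,1100-
  28 | 1-100,11-00
Essential prime implicants: 0111-, 1-100, 10011
Petrick residual → 01-01, 11-00
Minimum SOP uses 5 PIs: a'bd'e + a'bcd + acd'e' + ab'c'de + abd'e'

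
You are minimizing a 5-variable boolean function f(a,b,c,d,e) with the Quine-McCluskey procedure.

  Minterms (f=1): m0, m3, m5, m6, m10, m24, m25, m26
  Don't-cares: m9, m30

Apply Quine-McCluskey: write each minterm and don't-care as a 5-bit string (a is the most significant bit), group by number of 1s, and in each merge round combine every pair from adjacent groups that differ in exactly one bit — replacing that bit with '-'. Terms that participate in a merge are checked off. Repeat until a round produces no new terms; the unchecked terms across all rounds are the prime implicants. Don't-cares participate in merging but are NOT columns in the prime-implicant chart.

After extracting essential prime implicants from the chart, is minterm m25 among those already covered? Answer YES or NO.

NO

Round 0: 00000 00011 00101 00110 01001✓ 01010✓ 11000✓ 11001✓ 11010✓ 11110✓
Round 1: -1001 -1010 11-10 110-0 1100-
PIs = {-1001, -1010, 00000, 00011, 00101, 00110, 11-10, 110-0, 1100-}
Coverage chart:
  m0: 00000 ←essential
  m3: 00011 ←essential
  m5: 00101 ←essential
  m6: 00110 ←essential
  m10: -1010 ←essential
  m24: 110-0,1100-
  m25: -1001,1100-
  m26: -1010,11-10,110-0
Essential: -1010, 00000, 00011, 00101, 00110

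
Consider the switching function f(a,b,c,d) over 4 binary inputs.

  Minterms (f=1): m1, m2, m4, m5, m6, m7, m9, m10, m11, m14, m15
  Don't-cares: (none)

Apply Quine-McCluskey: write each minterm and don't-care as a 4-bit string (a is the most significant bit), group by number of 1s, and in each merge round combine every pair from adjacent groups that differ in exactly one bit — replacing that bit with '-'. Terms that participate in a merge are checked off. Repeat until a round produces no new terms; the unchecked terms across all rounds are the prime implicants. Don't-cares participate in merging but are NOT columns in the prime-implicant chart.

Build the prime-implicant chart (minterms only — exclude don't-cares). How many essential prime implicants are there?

size-2^0 implicants → 0001(✓)  0010(✓)  0100(✓)  0101(✓)  0110(✓)  0111(✓)  1001(✓)  1010(✓)  1011(✓)  1110(✓)  1111(✓)
size-2^1 implicants → -001  -010(✓)  -110(✓)  -111(✓)  0-01  0-10(✓)  01-0(✓)  01-1(✓)  010-(✓)  011-(✓)  1-10(✓)  1-11(✓)  10-1  101-(✓)  111-(✓)
size-2^2 implicants → --10  -11-  01--  1-1-
Unchecked terms (primes): --10, -001, -11-, 0-01, 01--, 1-1-, 10-1
Minterm coverage:
  m1 ⊆ -001,0-01
  m2 ⊆ --10 [E]
  m4 ⊆ 01-- [E]
  m5 ⊆ 0-01,01--
  m6 ⊆ --10,-11-,01--
  m7 ⊆ -11-,01--
  m9 ⊆ -001,10-1
  m10 ⊆ --10,1-1-
  m11 ⊆ 1-1-,10-1
  m14 ⊆ --10,-11-,1-1-
  m15 ⊆ -11-,1-1-
E = {--10, 01--}

2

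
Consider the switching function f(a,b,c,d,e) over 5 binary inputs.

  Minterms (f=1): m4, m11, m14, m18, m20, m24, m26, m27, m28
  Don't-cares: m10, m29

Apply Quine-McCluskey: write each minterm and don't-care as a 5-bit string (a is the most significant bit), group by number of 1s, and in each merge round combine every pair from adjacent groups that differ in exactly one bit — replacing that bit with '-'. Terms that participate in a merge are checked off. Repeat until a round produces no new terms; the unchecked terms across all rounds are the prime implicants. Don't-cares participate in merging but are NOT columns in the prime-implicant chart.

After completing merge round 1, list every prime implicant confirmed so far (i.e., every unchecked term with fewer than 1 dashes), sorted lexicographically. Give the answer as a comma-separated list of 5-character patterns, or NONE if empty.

size-2^0 implicants → 00100(✓)  01010(✓)  01011(✓)  01110(✓)  10010(✓)  10100(✓)  11000(✓)  11010(✓)  11011(✓)  11100(✓)  11101(✓)
size-2^1 implicants → -0100  -1010(✓)  -1011(✓)  01-10  0101-(✓)  1-010  1-100  11-00  110-0  1101-(✓)  1110-
size-2^2 implicants → -101-
Unchecked terms (primes): -0100, -101-, 01-10, 1-010, 1-100, 11-00, 110-0, 1110-

NONE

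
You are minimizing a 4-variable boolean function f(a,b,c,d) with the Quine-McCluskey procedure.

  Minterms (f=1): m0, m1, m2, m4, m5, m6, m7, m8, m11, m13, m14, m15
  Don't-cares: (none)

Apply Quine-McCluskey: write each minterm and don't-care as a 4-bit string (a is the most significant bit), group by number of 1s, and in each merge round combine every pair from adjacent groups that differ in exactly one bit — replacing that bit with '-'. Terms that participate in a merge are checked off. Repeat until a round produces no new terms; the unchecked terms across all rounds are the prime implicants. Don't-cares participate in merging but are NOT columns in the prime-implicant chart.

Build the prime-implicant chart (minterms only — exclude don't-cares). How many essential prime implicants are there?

size-2^0 implicants → 0000(✓)  0001(✓)  0010(✓)  0100(✓)  0101(✓)  0110(✓)  0111(✓)  1000(✓)  1011(✓)  1101(✓)  1110(✓)  1111(✓)
size-2^1 implicants → -000  -101(✓)  -110(✓)  -111(✓)  0-00(✓)  0-01(✓)  0-10(✓)  00-0(✓)  000-(✓)  01-0(✓)  01-1(✓)  010-(✓)  011-(✓)  1-11  11-1(✓)  111-(✓)
size-2^2 implicants → -1-1  -11-  0--0  0-0-  01--
Unchecked terms (primes): -000, -1-1, -11-, 0--0, 0-0-, 01--, 1-11
Minterm coverage:
  m0 ⊆ -000,0--0,0-0-
  m1 ⊆ 0-0- [E]
  m2 ⊆ 0--0 [E]
  m4 ⊆ 0--0,0-0-,01--
  m5 ⊆ -1-1,0-0-,01--
  m6 ⊆ -11-,0--0,01--
  m7 ⊆ -1-1,-11-,01--
  m8 ⊆ -000 [E]
  m11 ⊆ 1-11 [E]
  m13 ⊆ -1-1 [E]
  m14 ⊆ -11- [E]
  m15 ⊆ -1-1,-11-,1-11
E = {-000, -1-1, -11-, 0--0, 0-0-, 1-11}

6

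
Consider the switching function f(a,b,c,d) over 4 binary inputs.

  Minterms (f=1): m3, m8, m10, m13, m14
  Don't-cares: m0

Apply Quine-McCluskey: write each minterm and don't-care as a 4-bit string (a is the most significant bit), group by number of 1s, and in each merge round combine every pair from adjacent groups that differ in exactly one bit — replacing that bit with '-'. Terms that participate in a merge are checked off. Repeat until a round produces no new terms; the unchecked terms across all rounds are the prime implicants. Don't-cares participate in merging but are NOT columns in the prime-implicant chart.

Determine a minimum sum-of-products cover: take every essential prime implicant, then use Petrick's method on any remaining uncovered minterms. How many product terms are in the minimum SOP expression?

4

Round 0: 0000✓ 0011 1000✓ 1010✓ 1101 1110✓
Round 1: -000 1-10 10-0
PIs = {-000, 0011, 1-10, 10-0, 1101}
Coverage chart:
  m3: 0011 ←essential
  m8: -000,10-0
  m10: 1-10,10-0
  m13: 1101 ←essential
  m14: 1-10 ←essential
Essential: 0011, 1-10, 1101
Petrick residual → -000
Min cover (4 terms): b'c'd' + a'b'cd + acd' + abc'd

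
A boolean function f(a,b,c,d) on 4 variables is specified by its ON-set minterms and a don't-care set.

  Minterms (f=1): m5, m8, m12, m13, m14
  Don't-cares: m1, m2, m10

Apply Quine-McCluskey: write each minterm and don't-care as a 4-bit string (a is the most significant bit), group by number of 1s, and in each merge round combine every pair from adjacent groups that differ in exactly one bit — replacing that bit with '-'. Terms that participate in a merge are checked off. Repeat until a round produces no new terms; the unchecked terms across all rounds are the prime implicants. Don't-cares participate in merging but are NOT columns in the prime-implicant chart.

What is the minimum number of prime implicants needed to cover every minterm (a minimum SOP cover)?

[col 0] 0001*, 0010*, 0101*, 1000*, 1010*, 1100*, 1101*, 1110*
[col 1] -010, -101, 0-01, 1-00*, 1-10*, 10-0*, 11-0*, 110-
[col 2] 1--0
Prime implicants: -010, -101, 0-01, 1--0, 110-
PI chart (minterm → PIs covering it):
  5 | -101,0-01
  8 | 1--0  (sole → essential)
  12 | 1--0,110-
  13 | -101,110-
  14 | 1--0  (sole → essential)
Essential prime implicants: 1--0
Petrick residual → -101
Minimum SOP uses 2 PIs: bc'd + ad'

2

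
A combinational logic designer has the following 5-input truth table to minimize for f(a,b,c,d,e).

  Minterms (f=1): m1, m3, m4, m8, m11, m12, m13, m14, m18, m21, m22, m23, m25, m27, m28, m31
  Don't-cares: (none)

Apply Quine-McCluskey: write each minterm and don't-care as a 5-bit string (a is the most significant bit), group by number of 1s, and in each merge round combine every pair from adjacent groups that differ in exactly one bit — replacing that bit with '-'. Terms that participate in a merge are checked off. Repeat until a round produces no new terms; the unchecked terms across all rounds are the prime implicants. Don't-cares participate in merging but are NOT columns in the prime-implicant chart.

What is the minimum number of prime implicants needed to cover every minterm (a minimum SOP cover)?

Round 0: 00001✓ 00011✓ 00100✓ 01000✓ 01011✓ 01100✓ 01101✓ 01110✓ 10010✓ 10101✓ 10110✓ 10111✓ 11001✓ 11011✓ 11100✓ 11111✓
Round 1: -1011 -1100 0-011 0-100 000-1 01-00 011-0 0110- 1-111 10-10 101-1 1011- 11-11 110-1
PIs = {-1011, -1100, 0-011, 0-100, 000-1, 01-00, 011-0, 0110-, 1-111, 10-10, 101-1, 1011-, 11-11, 110-1}
Coverage chart:
  m1: 000-1 ←essential
  m3: 0-011,000-1
  m4: 0-100 ←essential
  m8: 01-00 ←essential
  m11: -1011,0-011
  m12: -1100,0-100,01-00,011-0,0110-
  m13: 0110- ←essential
  m14: 011-0 ←essential
  m18: 10-10 ←essential
  m21: 101-1 ←essential
  m22: 10-10,1011-
  m23: 1-111,101-1,1011-
  m25: 110-1 ←essential
  m27: -1011,11-11,110-1
  m28: -1100 ←essential
  m31: 1-111,11-11
Essential: -1100, 0-100, 000-1, 01-00, 011-0, 0110-, 10-10, 101-1, 110-1
Petrick residual → -1011, 1-111
Min cover (11 terms): bc'de + bcd'e' + a'cd'e' + a'b'c'e + a'bd'e' + a'bce' + a'bcd' + acde + ab'de' + ab'ce + abc'e

11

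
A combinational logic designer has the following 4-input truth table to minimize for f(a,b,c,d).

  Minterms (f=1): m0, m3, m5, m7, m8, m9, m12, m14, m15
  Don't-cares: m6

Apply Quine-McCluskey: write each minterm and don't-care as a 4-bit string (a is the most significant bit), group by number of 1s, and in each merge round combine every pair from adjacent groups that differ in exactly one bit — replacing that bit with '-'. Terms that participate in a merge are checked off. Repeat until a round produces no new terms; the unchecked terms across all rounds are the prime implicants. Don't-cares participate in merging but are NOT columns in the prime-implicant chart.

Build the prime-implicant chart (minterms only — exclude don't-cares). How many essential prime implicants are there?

Round 0: 0000✓ 0011✓ 0101✓ 0110✓ 0111✓ 1000✓ 1001✓ 1100✓ 1110✓ 1111✓
Round 1: -000 -110✓ -111✓ 0-11 01-1 011-✓ 1-00 100- 11-0 111-✓
Round 2: -11-
PIs = {-000, -11-, 0-11, 01-1, 1-00, 100-, 11-0}
Coverage chart:
  m0: -000 ←essential
  m3: 0-11 ←essential
  m5: 01-1 ←essential
  m7: -11-,0-11,01-1
  m8: -000,1-00,100-
  m9: 100- ←essential
  m12: 1-00,11-0
  m14: -11-,11-0
  m15: -11- ←essential
Essential: -000, -11-, 0-11, 01-1, 100-

5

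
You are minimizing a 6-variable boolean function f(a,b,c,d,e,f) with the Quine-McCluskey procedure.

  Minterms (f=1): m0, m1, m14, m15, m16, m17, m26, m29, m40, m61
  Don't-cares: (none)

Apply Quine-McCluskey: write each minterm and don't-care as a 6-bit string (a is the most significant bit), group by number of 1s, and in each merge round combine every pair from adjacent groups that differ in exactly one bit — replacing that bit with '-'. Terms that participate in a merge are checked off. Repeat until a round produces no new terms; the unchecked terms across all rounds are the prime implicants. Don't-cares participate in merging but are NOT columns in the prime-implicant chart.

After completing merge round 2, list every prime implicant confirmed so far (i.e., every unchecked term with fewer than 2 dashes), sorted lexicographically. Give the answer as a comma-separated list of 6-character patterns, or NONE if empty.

-11101, 00111-, 011010, 101000

[col 0] 000000*, 000001*, 001110*, 001111*, 010000*, 010001*, 011010, 011101*, 101000, 111101*
[col 1] -11101, 0-0000*, 0-0001*, 00000-*, 00111-, 01000-*
[col 2] 0-000-
Prime implicants: -11101, 0-000-, 00111-, 011010, 101000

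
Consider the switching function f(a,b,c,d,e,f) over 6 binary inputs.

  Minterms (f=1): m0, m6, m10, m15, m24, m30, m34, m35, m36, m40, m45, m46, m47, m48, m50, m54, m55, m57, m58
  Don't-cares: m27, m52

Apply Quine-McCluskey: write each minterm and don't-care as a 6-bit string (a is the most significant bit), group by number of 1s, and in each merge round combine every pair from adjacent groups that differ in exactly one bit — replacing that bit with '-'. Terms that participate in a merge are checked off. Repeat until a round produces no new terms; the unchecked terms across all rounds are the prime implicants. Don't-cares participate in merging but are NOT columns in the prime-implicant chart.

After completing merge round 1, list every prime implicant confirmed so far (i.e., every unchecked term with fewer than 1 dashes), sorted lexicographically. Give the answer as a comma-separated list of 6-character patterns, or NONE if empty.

000000, 000110, 001010, 011000, 011011, 011110, 101000, 111001

size-2^0 implicants → 000000  000110  001010  001111(✓)  011000  011011  011110  100010(✓)  100011(✓)  100100(✓)  101000  101101(✓)  101110(✓)  101111(✓)  110000(✓)  110010(✓)  110100(✓)  110110(✓)  110111(✓)  111001  111010(✓)
size-2^1 implicants → -01111  1-0010  1-0100  10001-  1011-1  10111-  11-010  110-00(✓)  110-10(✓)  1100-0(✓)  1101-0(✓)  11011-
size-2^2 implicants → 110--0
Unchecked terms (primes): -01111, 000000, 000110, 001010, 011000, 011011, 011110, 1-0010, 1-0100, 10001-, 101000, 1011-1, 10111-, 11-010, 110--0, 11011-, 111001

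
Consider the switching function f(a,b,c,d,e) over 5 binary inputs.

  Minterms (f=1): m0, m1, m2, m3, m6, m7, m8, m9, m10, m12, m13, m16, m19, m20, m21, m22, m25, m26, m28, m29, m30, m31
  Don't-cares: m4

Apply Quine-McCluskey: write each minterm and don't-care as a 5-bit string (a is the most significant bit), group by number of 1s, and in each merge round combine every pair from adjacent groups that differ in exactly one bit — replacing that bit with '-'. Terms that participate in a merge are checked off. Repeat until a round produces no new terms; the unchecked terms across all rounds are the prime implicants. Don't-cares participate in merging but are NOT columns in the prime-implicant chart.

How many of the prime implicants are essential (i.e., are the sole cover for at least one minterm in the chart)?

6

[col 0] 00000*, 00001*, 00010*, 00011*, 00100*, 00110*, 00111*, 01000*, 01001*, 01010*, 01100*, 01101*, 10000*, 10011*, 10100*, 10101*, 10110*, 11001*, 11010*, 11100*, 11101*, 11110*, 11111*
[col 1] -0000*, -0011, -0100*, -0110*, -1001*, -1010, -1100*, -1101*, 0-000*, 0-001*, 0-010*, 0-100*, 00-00*, 00-10*, 00-11*, 000-0*, 000-1*, 0000-*, 0001-*, 001-0*, 0011-*, 01-00*, 01-01*, 010-0*, 0100-*, 0110-*, 1-100*, 1-101*, 1-110*, 10-00*, 101-0*, 1010-*, 11-01*, 11-10, 111-0*, 111-1*, 1110-*, 1111-*
[col 2] --100, -0-00, -01-0, -1-01, -110-, 0--00, 0-0-0, 0-00-, 00--0, 00-1-, 000--, 01-0-, 1-1-0, 1-10-, 111--
Prime implicants: --100, -0-00, -0011, -01-0, -1-01, -1010, -110-, 0--00, 0-0-0, 0-00-, 00--0, 00-1-, 000--, 01-0-, 1-1-0, 1-10-, 11-10, 111--
PI chart (minterm → PIs covering it):
  0 | -0-00,0--00,0-0-0,0-00-,00--0,000--
  1 | 0-00-,000--
  2 | 0-0-0,00--0,00-1-,000--
  3 | -0011,00-1-,000--
  6 | -01-0,00--0,00-1-
  7 | 00-1-  (sole → essential)
  8 | 0--00,0-0-0,0-00-,01-0-
  9 | -1-01,0-00-,01-0-
  10 | -1010,0-0-0
  12 | --100,-110-,0--00,01-0-
  13 | -1-01,-110-,01-0-
  16 | -0-00  (sole → essential)
  19 | -0011  (sole → essential)
  20 | --100,-0-00,-01-0,1-1-0,1-10-
  21 | 1-10-  (sole → essential)
  22 | -01-0,1-1-0
  25 | -1-01  (sole → essential)
  26 | -1010,11-10
  28 | --100,-110-,1-1-0,1-10-,111--
  29 | -1-01,-110-,1-10-,111--
  30 | 1-1-0,11-10,111--
  31 | 111--  (sole → essential)
Essential prime implicants: -0-00, -0011, -1-01, 00-1-, 1-10-, 111--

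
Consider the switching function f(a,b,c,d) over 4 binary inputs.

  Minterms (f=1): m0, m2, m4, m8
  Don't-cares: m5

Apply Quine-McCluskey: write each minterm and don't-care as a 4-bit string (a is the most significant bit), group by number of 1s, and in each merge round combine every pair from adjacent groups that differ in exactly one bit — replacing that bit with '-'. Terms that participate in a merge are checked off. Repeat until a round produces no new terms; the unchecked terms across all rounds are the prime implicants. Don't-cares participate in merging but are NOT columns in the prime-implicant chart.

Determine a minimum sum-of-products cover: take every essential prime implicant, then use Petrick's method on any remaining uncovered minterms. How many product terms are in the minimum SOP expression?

3

[col 0] 0000*, 0010*, 0100*, 0101*, 1000*
[col 1] -000, 0-00, 00-0, 010-
Prime implicants: -000, 0-00, 00-0, 010-
PI chart (minterm → PIs covering it):
  0 | -000,0-00,00-0
  2 | 00-0  (sole → essential)
  4 | 0-00,010-
  8 | -000  (sole → essential)
Essential prime implicants: -000, 00-0
Petrick residual → 0-00
Minimum SOP uses 3 PIs: b'c'd' + a'c'd' + a'b'd'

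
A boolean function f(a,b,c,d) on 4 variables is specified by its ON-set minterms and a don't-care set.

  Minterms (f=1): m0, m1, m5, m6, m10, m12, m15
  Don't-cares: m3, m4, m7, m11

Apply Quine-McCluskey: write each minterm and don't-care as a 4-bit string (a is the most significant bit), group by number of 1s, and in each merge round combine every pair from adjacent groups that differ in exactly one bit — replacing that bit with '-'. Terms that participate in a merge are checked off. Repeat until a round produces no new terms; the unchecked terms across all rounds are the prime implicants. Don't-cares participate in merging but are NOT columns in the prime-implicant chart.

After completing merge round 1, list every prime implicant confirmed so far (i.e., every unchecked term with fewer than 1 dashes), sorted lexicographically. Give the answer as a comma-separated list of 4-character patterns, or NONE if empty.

NONE

Round 0: 0000✓ 0001✓ 0011✓ 0100✓ 0101✓ 0110✓ 0111✓ 1010✓ 1011✓ 1100✓ 1111✓
Round 1: -011✓ -100 -111✓ 0-00✓ 0-01✓ 0-11✓ 00-1✓ 000-✓ 01-0✓ 01-1✓ 010-✓ 011-✓ 1-11✓ 101-
Round 2: --11 0--1 0-0- 01--
PIs = {--11, -100, 0--1, 0-0-, 01--, 101-}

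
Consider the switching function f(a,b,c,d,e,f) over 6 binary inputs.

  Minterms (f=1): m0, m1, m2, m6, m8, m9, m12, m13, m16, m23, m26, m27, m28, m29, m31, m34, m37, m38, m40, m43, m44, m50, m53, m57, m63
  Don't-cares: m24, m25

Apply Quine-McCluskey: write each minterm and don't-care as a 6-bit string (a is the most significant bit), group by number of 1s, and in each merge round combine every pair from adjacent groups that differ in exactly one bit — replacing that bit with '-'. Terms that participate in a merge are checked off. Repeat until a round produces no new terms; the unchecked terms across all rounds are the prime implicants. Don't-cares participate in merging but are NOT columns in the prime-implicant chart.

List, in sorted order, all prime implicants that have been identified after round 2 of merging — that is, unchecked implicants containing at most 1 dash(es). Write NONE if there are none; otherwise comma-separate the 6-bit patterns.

[col 0] 000000*, 000001*, 000010*, 000110*, 001000*, 001001*, 001100*, 001101*, 010000*, 010111*, 011000*, 011001*, 011010*, 011011*, 011100*, 011101*, 011111*, 100010*, 100101*, 100110*, 101000*, 101011, 101100*, 110010*, 110101*, 111001*, 111111*
[col 1] -00010*, -00110*, -01000*, -01100*, -11001, -11111, 0-0000*, 0-1000*, 0-1001*, 0-1100*, 0-1101*, 00-000*, 00-001*, 000-10*, 0000-0, 00000-*, 001-00*, 001-01*, 00100-*, 00110-*, 01-000*, 01-111, 011-00*, 011-01*, 011-11*, 0110-0*, 0110-1*, 01100-*, 01101-*, 0111-1*, 01110-*, 1-0010, 1-0101, 100-10*, 101-00*
[col 2] -00-10, -01-00, 0--000, 0-1-00*, 0-1-01*, 0-100-*, 0-110-*, 00-00-, 001-0-*, 011--1, 011-0-*, 0110--
[col 3] 0-1-0-
Prime implicants: -00-10, -01-00, -11001, -11111, 0--000, 0-1-0-, 00-00-, 0000-0, 01-111, 011--1, 0110--, 1-0010, 1-0101, 101011

-11001, -11111, 0000-0, 01-111, 1-0010, 1-0101, 101011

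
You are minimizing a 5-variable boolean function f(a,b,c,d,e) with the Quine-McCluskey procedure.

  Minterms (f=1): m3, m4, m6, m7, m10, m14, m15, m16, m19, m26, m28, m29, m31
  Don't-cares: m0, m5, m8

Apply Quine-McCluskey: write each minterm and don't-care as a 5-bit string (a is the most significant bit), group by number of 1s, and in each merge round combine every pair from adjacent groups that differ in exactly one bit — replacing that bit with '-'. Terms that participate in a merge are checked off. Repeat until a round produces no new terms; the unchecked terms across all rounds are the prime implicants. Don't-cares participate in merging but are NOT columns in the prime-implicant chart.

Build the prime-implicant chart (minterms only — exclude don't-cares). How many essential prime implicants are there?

4

Round 0: 00000✓ 00011✓ 00100✓ 00101✓ 00110✓ 00111✓ 01000✓ 01010✓ 01110✓ 01111✓ 10000✓ 10011✓ 11010✓ 11100✓ 11101✓ 11111✓
Round 1: -0000 -0011 -1010 -1111 0-000 0-110✓ 0-111✓ 00-00 00-11 001-0✓ 001-1✓ 0010-✓ 0011-✓ 01-10 010-0 0111-✓ 111-1 1110-
Round 2: 0-11- 001--
PIs = {-0000, -0011, -1010, -1111, 0-000, 0-11-, 00-00, 00-11, 001--, 01-10, 010-0, 111-1, 1110-}
Coverage chart:
  m3: -0011,00-11
  m4: 00-00,001--
  m6: 0-11-,001--
  m7: 0-11-,00-11,001--
  m10: -1010,01-10,010-0
  m14: 0-11-,01-10
  m15: -1111,0-11-
  m16: -0000 ←essential
  m19: -0011 ←essential
  m26: -1010 ←essential
  m28: 1110- ←essential
  m29: 111-1,1110-
  m31: -1111,111-1
Essential: -0000, -0011, -1010, 1110-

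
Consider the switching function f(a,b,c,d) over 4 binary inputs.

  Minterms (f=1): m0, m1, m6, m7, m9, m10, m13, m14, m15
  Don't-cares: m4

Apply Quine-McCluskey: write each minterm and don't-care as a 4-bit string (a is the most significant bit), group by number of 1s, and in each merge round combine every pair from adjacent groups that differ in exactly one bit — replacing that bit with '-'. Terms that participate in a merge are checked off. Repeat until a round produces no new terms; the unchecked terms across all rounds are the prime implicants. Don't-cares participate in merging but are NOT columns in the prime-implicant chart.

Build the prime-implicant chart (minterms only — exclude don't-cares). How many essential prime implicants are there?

2

Round 0: 0000✓ 0001✓ 0100✓ 0110✓ 0111✓ 1001✓ 1010✓ 1101✓ 1110✓ 1111✓
Round 1: -001 -110✓ -111✓ 0-00 000- 01-0 011-✓ 1-01 1-10 11-1 111-✓
Round 2: -11-
PIs = {-001, -11-, 0-00, 000-, 01-0, 1-01, 1-10, 11-1}
Coverage chart:
  m0: 0-00,000-
  m1: -001,000-
  m6: -11-,01-0
  m7: -11- ←essential
  m9: -001,1-01
  m10: 1-10 ←essential
  m13: 1-01,11-1
  m14: -11-,1-10
  m15: -11-,11-1
Essential: -11-, 1-10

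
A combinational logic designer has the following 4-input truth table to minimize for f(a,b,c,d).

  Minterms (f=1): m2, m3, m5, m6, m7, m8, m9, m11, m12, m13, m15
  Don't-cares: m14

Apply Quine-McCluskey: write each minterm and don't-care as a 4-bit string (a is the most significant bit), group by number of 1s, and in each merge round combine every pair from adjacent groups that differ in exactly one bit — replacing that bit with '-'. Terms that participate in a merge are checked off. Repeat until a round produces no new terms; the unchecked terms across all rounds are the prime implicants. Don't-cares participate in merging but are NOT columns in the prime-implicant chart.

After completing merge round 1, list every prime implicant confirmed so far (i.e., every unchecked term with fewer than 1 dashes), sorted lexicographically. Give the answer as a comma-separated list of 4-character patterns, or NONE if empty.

NONE

size-2^0 implicants → 0010(✓)  0011(✓)  0101(✓)  0110(✓)  0111(✓)  1000(✓)  1001(✓)  1011(✓)  1100(✓)  1101(✓)  1110(✓)  1111(✓)
size-2^1 implicants → -011(✓)  -101(✓)  -110(✓)  -111(✓)  0-10(✓)  0-11(✓)  001-(✓)  01-1(✓)  011-(✓)  1-00(✓)  1-01(✓)  1-11(✓)  10-1(✓)  100-(✓)  11-0(✓)  11-1(✓)  110-(✓)  111-(✓)
size-2^2 implicants → --11  -1-1  -11-  0-1-  1--1  1-0-  11--
Unchecked terms (primes): --11, -1-1, -11-, 0-1-, 1--1, 1-0-, 11--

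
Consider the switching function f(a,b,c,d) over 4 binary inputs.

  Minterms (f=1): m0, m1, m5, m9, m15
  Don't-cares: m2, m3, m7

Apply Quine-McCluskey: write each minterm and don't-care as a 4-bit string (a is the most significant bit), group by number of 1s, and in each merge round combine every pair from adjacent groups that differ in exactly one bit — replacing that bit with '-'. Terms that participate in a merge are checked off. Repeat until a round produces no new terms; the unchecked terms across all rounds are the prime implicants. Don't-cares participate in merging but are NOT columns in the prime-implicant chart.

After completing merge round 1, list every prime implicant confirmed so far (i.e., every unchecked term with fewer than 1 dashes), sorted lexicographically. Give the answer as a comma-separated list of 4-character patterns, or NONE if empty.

NONE

Round 0: 0000✓ 0001✓ 0010✓ 0011✓ 0101✓ 0111✓ 1001✓ 1111✓
Round 1: -001 -111 0-01✓ 0-11✓ 00-0✓ 00-1✓ 000-✓ 001-✓ 01-1✓
Round 2: 0--1 00--
PIs = {-001, -111, 0--1, 00--}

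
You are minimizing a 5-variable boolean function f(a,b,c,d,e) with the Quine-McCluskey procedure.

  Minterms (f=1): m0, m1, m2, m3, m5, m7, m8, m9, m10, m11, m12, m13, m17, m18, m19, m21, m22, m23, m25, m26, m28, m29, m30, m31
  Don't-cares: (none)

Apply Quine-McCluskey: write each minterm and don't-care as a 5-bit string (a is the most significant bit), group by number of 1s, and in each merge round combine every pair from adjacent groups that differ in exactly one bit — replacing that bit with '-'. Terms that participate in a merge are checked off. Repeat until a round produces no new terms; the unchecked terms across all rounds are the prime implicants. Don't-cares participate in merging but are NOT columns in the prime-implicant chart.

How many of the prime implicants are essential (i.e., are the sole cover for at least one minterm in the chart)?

3

size-2^0 implicants → 00000(✓)  00001(✓)  00010(✓)  00011(✓)  00101(✓)  00111(✓)  01000(✓)  01001(✓)  01010(✓)  01011(✓)  01100(✓)  01101(✓)  10001(✓)  10010(✓)  10011(✓)  10101(✓)  10110(✓)  10111(✓)  11001(✓)  11010(✓)  11100(✓)  11101(✓)  11110(✓)  11111(✓)
size-2^1 implicants → -0001(✓)  -0010(✓)  -0011(✓)  -0101(✓)  -0111(✓)  -1001(✓)  -1010(✓)  -1100(✓)  -1101(✓)  0-000(✓)  0-001(✓)  0-010(✓)  0-011(✓)  0-101(✓)  00-01(✓)  00-11(✓)  000-0(✓)  000-1(✓)  0000-(✓)  0001-(✓)  001-1(✓)  01-00(✓)  01-01(✓)  010-0(✓)  010-1(✓)  0100-(✓)  0101-(✓)  0110-(✓)  1-001(✓)  1-010(✓)  1-101(✓)  1-110(✓)  1-111(✓)  10-01(✓)  10-10(✓)  10-11(✓)  100-1(✓)  1001-(✓)  101-1(✓)  1011-(✓)  11-01(✓)  11-10(✓)  111-0(✓)  111-1(✓)  1110-(✓)  1111-(✓)
size-2^2 implicants → --001(✓)  --010  --101(✓)  -0-01(✓)  -0-11(✓)  -00-1(✓)  -001-  -01-1(✓)  -1-01(✓)  -110-  0--01(✓)  0-0-0(✓)  0-0-1(✓)  0-00-(✓)  0-01-(✓)  00--1(✓)  000--(✓)  01-0-  010--(✓)  1--01(✓)  1--10  1-1-1  1-11-  10--1(✓)  10-1-  111--
size-2^3 implicants → ---01  -0--1  0-0--
Unchecked terms (primes): ---01, --010, -0--1, -001-, -110-, 0-0--, 01-0-, 1--10, 1-1-1, 1-11-, 10-1-, 111--
Minterm coverage:
  m0 ⊆ 0-0-- [E]
  m1 ⊆ ---01,-0--1,0-0--
  m2 ⊆ --010,-001-,0-0--
  m3 ⊆ -0--1,-001-,0-0--
  m5 ⊆ ---01,-0--1
  m7 ⊆ -0--1 [E]
  m8 ⊆ 0-0--,01-0-
  m9 ⊆ ---01,0-0--,01-0-
  m10 ⊆ --010,0-0--
  m11 ⊆ 0-0-- [E]
  m12 ⊆ -110-,01-0-
  m13 ⊆ ---01,-110-,01-0-
  m17 ⊆ ---01,-0--1
  m18 ⊆ --010,-001-,1--10,10-1-
  m19 ⊆ -0--1,-001-,10-1-
  m21 ⊆ ---01,-0--1,1-1-1
  m22 ⊆ 1--10,1-11-,10-1-
  m23 ⊆ -0--1,1-1-1,1-11-,10-1-
  m25 ⊆ ---01 [E]
  m26 ⊆ --010,1--10
  m28 ⊆ -110-,111--
  m29 ⊆ ---01,-110-,1-1-1,111--
  m30 ⊆ 1--10,1-11-,111--
  m31 ⊆ 1-1-1,1-11-,111--
E = {---01, -0--1, 0-0--}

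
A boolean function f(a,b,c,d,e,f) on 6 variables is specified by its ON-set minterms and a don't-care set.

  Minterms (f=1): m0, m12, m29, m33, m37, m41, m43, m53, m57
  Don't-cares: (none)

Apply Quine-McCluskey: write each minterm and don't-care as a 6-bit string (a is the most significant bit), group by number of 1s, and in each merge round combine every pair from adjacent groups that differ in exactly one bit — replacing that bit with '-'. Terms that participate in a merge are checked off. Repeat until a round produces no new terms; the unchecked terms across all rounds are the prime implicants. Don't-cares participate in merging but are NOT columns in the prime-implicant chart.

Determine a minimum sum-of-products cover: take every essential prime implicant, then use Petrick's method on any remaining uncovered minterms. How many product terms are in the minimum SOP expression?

[col 0] 000000, 001100, 011101, 100001*, 100101*, 101001*, 101011*, 110101*, 111001*
[col 1] 1-0101, 1-1001, 10-001, 100-01, 1010-1
Prime implicants: 000000, 001100, 011101, 1-0101, 1-1001, 10-001, 100-01, 1010-1
PI chart (minterm → PIs covering it):
  0 | 000000  (sole → essential)
  12 | 001100  (sole → essential)
  29 | 011101  (sole → essential)
  33 | 10-001,100-01
  37 | 1-0101,100-01
  41 | 1-1001,10-001,1010-1
  43 | 1010-1  (sole → essential)
  53 | 1-0101  (sole → essential)
  57 | 1-1001  (sole → essential)
Essential prime implicants: 000000, 001100, 011101, 1-0101, 1-1001, 1010-1
Petrick residual → 10-001
Minimum SOP uses 7 PIs: a'b'c'd'e'f' + a'b'cde'f' + a'bcde'f + ac'de'f + acd'e'f + ab'd'e'f + ab'cd'f

7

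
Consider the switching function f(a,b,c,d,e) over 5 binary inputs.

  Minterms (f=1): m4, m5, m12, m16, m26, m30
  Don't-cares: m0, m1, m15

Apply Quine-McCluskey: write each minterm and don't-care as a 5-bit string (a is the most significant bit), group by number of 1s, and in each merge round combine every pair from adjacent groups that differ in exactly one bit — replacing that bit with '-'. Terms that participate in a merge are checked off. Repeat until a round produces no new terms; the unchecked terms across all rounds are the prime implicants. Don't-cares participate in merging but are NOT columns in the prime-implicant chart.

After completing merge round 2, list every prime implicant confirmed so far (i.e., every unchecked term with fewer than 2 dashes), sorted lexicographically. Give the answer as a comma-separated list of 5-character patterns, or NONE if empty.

-0000, 0-100, 01111, 11-10

Round 0: 00000✓ 00001✓ 00100✓ 00101✓ 01100✓ 01111 10000✓ 11010✓ 11110✓
Round 1: -0000 0-100 00-00✓ 00-01✓ 0000-✓ 0010-✓ 11-10
Round 2: 00-0-
PIs = {-0000, 0-100, 00-0-, 01111, 11-10}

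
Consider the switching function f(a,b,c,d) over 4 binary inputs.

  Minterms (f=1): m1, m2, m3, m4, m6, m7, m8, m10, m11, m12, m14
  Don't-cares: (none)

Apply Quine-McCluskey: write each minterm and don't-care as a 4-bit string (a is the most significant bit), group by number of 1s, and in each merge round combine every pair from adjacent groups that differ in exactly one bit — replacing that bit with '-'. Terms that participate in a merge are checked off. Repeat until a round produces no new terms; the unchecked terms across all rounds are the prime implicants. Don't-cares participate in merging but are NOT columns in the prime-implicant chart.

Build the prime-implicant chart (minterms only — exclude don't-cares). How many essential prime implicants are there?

5

Round 0: 0001✓ 0010✓ 0011✓ 0100✓ 0110✓ 0111✓ 1000✓ 1010✓ 1011✓ 1100✓ 1110✓
Round 1: -010✓ -011✓ -100✓ -110✓ 0-10✓ 0-11✓ 00-1 001-✓ 01-0✓ 011-✓ 1-00✓ 1-10✓ 10-0✓ 101-✓ 11-0✓
Round 2: --10 -01- -1-0 0-1- 1--0
PIs = {--10, -01-, -1-0, 0-1-, 00-1, 1--0}
Coverage chart:
  m1: 00-1 ←essential
  m2: --10,-01-,0-1-
  m3: -01-,0-1-,00-1
  m4: -1-0 ←essential
  m6: --10,-1-0,0-1-
  m7: 0-1- ←essential
  m8: 1--0 ←essential
  m10: --10,-01-,1--0
  m11: -01- ←essential
  m12: -1-0,1--0
  m14: --10,-1-0,1--0
Essential: -01-, -1-0, 0-1-, 00-1, 1--0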